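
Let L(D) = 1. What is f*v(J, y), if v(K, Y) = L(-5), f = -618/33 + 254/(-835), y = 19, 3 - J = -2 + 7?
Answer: -174804/9185 ≈ -19.031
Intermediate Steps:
J = -2 (J = 3 - (-2 + 7) = 3 - 1*5 = 3 - 5 = -2)
f = -174804/9185 (f = -618*1/33 + 254*(-1/835) = -206/11 - 254/835 = -174804/9185 ≈ -19.031)
v(K, Y) = 1
f*v(J, y) = -174804/9185*1 = -174804/9185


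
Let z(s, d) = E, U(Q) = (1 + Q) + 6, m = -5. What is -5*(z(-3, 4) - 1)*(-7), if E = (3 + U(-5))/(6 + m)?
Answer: 140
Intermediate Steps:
U(Q) = 7 + Q
E = 5 (E = (3 + (7 - 5))/(6 - 5) = (3 + 2)/1 = 5*1 = 5)
z(s, d) = 5
-5*(z(-3, 4) - 1)*(-7) = -5*(5 - 1)*(-7) = -20*(-7) = -5*(-28) = 140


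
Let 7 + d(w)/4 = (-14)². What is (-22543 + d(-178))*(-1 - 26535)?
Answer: 578139832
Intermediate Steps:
d(w) = 756 (d(w) = -28 + 4*(-14)² = -28 + 4*196 = -28 + 784 = 756)
(-22543 + d(-178))*(-1 - 26535) = (-22543 + 756)*(-1 - 26535) = -21787*(-26536) = 578139832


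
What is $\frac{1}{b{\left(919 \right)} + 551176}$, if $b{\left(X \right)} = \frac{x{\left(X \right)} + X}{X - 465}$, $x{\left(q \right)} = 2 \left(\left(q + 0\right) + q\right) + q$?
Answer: $\frac{227}{125119709} \approx 1.8143 \cdot 10^{-6}$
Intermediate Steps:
$x{\left(q \right)} = 5 q$ ($x{\left(q \right)} = 2 \left(q + q\right) + q = 2 \cdot 2 q + q = 4 q + q = 5 q$)
$b{\left(X \right)} = \frac{6 X}{-465 + X}$ ($b{\left(X \right)} = \frac{5 X + X}{X - 465} = \frac{6 X}{-465 + X}$)
$\frac{1}{b{\left(919 \right)} + 551176} = \frac{1}{6 \cdot 919 \frac{1}{-465 + 919} + 551176} = \frac{1}{6 \cdot 919 \cdot \frac{1}{454} + 551176} = \frac{1}{\frac{2757}{227} + 551176} = \frac{1}{\frac{125119709}{227}} = \frac{227}{125119709}$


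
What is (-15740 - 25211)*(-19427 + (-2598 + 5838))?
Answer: 662873837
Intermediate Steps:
(-15740 - 25211)*(-19427 + (-2598 + 5838)) = -40951*(-19427 + 3240) = -40951*(-16187) = 662873837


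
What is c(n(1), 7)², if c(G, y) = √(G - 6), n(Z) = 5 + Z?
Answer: 0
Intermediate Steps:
c(G, y) = √(-6 + G)
c(n(1), 7)² = (√(-6 + (5 + 1)))² = (√(-6 + 6))² = (√0)² = 0² = 0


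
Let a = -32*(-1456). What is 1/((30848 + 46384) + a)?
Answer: 1/123824 ≈ 8.0760e-6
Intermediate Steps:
a = 46592
1/((30848 + 46384) + a) = 1/((30848 + 46384) + 46592) = 1/(77232 + 46592) = 1/123824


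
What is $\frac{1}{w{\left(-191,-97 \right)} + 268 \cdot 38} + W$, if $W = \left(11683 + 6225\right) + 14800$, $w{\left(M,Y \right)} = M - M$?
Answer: $\frac{333098273}{10184} \approx 32708.0$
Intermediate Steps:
$w{\left(M,Y \right)} = 0$
$W = 32708$ ($W = 17908 + 14800 = 32708$)
$\frac{1}{w{\left(-191,-97 \right)} + 268 \cdot 38} + W = \frac{1}{0 + 268 \cdot 38} + 32708 = \frac{1}{0 + 10184} + 32708 = \frac{1}{10184} + 32708 = \frac{333098273}{10184}$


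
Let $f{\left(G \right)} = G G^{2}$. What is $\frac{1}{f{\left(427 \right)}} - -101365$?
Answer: $\frac{7891719669296}{77854483} \approx 1.0137 \cdot 10^{5}$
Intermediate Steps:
$f{\left(G \right)} = G^{3}$
$\frac{1}{f{\left(427 \right)}} - -101365 = \frac{1}{427^{3}} - -101365 = \frac{1}{77854483} + 101365 = \frac{7891719669296}{77854483}$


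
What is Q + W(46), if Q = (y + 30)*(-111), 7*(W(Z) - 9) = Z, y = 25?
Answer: -42626/7 ≈ -6089.4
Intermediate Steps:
W(Z) = 9 + Z/7
Q = -6105 (Q = (25 + 30)*(-111) = 55*(-111) = -6105)
Q + W(46) = -6105 + (9 + (1/7)*46) = -6105 + (9 + 46/7) = -6105 + 109/7 = -42626/7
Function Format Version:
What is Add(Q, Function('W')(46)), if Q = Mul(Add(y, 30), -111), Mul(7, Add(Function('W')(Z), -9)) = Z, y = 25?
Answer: Rational(-42626, 7) ≈ -6089.4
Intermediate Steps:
Function('W')(Z) = Add(9, Mul(Rational(1, 7), Z))
Q = -6105 (Q = Mul(Add(25, 30), -111) = Mul(55, -111) = -6105)
Add(Q, Function('W')(46)) = Add(-6105, Add(9, Mul(Rational(1, 7), 46))) = Add(-6105, Add(9, Rational(46, 7))) = Add(-6105, Rational(109, 7)) = Rational(-42626, 7)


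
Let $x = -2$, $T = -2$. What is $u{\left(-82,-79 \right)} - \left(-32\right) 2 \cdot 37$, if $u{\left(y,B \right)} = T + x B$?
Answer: $2524$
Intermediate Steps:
$u{\left(y,B \right)} = -2 - 2 B$
$u{\left(-82,-79 \right)} - \left(-32\right) 2 \cdot 37 = \left(-2 - -158\right) - \left(-32\right) 2 \cdot 37 = \left(-2 + 158\right) - \left(-64\right) 37 = 156 - -2368 = 156 + 2368 = 2524$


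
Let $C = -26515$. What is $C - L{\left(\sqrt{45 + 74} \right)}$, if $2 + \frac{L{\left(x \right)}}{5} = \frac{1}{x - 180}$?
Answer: $- \frac{855607005}{32281} + \frac{5 \sqrt{119}}{32281} \approx -26505.0$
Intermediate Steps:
$L{\left(x \right)} = -10 + \frac{5}{-180 + x}$ ($L{\left(x \right)} = -10 + \frac{5}{x - 180} = -10 + \frac{5}{-180 + x}$)
$C - L{\left(\sqrt{45 + 74} \right)} = -26515 - \frac{5 \left(361 - 2 \sqrt{45 + 74}\right)}{-180 + \sqrt{45 + 74}} = -26515 - \frac{5 \left(361 - 2 \sqrt{119}\right)}{-180 + \sqrt{119}}$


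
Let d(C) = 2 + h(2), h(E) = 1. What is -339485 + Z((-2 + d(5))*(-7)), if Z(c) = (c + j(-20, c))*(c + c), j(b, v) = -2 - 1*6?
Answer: -339275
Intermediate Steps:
j(b, v) = -8 (j(b, v) = -2 - 6 = -8)
d(C) = 3 (d(C) = 2 + 1 = 3)
Z(c) = 2*c*(-8 + c) (Z(c) = (c - 8)*(c + c) = (-8 + c)*(2*c) = 2*c*(-8 + c))
-339485 + Z((-2 + d(5))*(-7)) = -339485 + 2*((-2 + 3)*(-7))*(-8 + (-2 + 3)*(-7)) = -339485 + 2*(1*(-7))*(-8 + 1*(-7)) = -339485 + 2*(-7)*(-8 - 7) = -339485 + 2*(-7)*(-15) = -339485 + 210 = -339275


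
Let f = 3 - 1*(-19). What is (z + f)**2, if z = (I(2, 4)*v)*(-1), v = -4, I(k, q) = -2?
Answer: 196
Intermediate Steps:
f = 22 (f = 3 + 19 = 22)
z = -8 (z = -2*(-4)*(-1) = 8*(-1) = -8)
(z + f)**2 = (-8 + 22)**2 = 14**2 = 196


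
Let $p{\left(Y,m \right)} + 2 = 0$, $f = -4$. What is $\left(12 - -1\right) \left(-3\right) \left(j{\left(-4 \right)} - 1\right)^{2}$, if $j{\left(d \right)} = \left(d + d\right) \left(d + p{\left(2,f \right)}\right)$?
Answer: $-86151$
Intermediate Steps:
$p{\left(Y,m \right)} = -2$ ($p{\left(Y,m \right)} = -2 + 0 = -2$)
$j{\left(d \right)} = 2 d \left(-2 + d\right)$ ($j{\left(d \right)} = \left(d + d\right) \left(d - 2\right) = 2 d \left(-2 + d\right)$)
$\left(12 - -1\right) \left(-3\right) \left(j{\left(-4 \right)} - 1\right)^{2} = \left(12 - -1\right) \left(-3\right) \left(2 \left(-4\right) \left(-2 - 4\right) - 1\right)^{2} = \left(12 + 1\right) \left(-3\right) \left(2 \left(-4\right) \left(-6\right) - 1\right)^{2} = 13 \left(-3\right) \left(48 - 1\right)^{2} = - 39 \cdot 47^{2} = \left(-39\right) 2209 = -86151$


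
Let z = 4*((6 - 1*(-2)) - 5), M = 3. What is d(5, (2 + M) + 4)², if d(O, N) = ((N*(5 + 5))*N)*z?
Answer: 94478400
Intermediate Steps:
z = 12 (z = 4*((6 + 2) - 5) = 4*(8 - 5) = 4*3 = 12)
d(O, N) = 120*N² (d(O, N) = ((N*(5 + 5))*N)*12 = ((N*10)*N)*12 = ((10*N)*N)*12 = (10*N²)*12 = 120*N²)
d(5, (2 + M) + 4)² = (120*((2 + 3) + 4)²)² = (120*(5 + 4)²)² = (120*9²)² = (120*81)² = 9720² = 94478400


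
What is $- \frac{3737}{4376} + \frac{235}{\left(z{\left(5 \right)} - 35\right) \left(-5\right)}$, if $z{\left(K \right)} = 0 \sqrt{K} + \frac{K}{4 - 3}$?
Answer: $\frac{46781}{65640} \approx 0.71269$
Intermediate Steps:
$z{\left(K \right)} = K$ ($z{\left(K \right)} = 0 + \frac{K}{1} = 0 + K 1 = 0 + K = K$)
$- \frac{3737}{4376} + \frac{235}{\left(z{\left(5 \right)} - 35\right) \left(-5\right)} = - \frac{3737}{4376} + \frac{235}{\left(5 - 35\right) \left(-5\right)} = \left(-3737\right) \frac{1}{4376} + \frac{235}{\left(-30\right) \left(-5\right)} = - \frac{3737}{4376} + \frac{235}{150} = - \frac{3737}{4376} + 235 \cdot \frac{1}{150} = - \frac{3737}{4376} + \frac{47}{30} = \frac{46781}{65640}$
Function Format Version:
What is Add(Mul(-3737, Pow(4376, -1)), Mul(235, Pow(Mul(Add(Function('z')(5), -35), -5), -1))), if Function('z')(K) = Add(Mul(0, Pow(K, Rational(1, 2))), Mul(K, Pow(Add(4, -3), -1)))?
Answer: Rational(46781, 65640) ≈ 0.71269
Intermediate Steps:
Function('z')(K) = K (Function('z')(K) = Add(0, Mul(K, Pow(1, -1))) = Add(0, Mul(K, 1)) = Add(0, K) = K)
Add(Mul(-3737, Pow(4376, -1)), Mul(235, Pow(Mul(Add(Function('z')(5), -35), -5), -1))) = Add(Mul(-3737, Pow(4376, -1)), Mul(235, Pow(Mul(Add(5, -35), -5), -1))) = Add(Mul(-3737, Rational(1, 4376)), Mul(235, Pow(Mul(-30, -5), -1))) = Add(Rational(-3737, 4376), Mul(235, Pow(150, -1))) = Add(Rational(-3737, 4376), Mul(235, Rational(1, 150))) = Add(Rational(-3737, 4376), Rational(47, 30)) = Rational(46781, 65640)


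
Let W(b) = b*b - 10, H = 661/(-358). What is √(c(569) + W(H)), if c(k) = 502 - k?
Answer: I*√9431707/358 ≈ 8.5785*I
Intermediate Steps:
H = -661/358 (H = 661*(-1/358) = -661/358 ≈ -1.8464)
W(b) = -10 + b² (W(b) = b² - 10 = -10 + b²)
√(c(569) + W(H)) = √((502 - 1*569) + (-10 + (-661/358)²)) = √((502 - 569) + (-10 + 436921/128164)) = √(-67 - 844719/128164) = √(-9431707/128164) = I*√9431707/358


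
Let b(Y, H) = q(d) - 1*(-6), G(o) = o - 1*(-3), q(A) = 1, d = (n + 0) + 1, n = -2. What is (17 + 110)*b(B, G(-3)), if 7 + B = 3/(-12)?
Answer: 889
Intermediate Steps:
B = -29/4 (B = -7 + 3/(-12) = -7 + 3*(-1/12) = -7 - ¼ = -29/4 ≈ -7.2500)
d = -1 (d = (-2 + 0) + 1 = -2 + 1 = -1)
G(o) = 3 + o (G(o) = o + 3 = 3 + o)
b(Y, H) = 7 (b(Y, H) = 1 - 1*(-6) = 1 + 6 = 7)
(17 + 110)*b(B, G(-3)) = (17 + 110)*7 = 127*7 = 889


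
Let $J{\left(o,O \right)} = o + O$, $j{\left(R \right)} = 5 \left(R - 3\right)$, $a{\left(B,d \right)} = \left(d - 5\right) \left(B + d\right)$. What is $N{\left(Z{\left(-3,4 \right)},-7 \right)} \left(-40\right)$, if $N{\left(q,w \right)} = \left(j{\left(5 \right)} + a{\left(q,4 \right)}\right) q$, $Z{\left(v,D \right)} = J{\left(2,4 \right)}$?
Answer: $0$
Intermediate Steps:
$a{\left(B,d \right)} = \left(-5 + d\right) \left(B + d\right)$
$j{\left(R \right)} = -15 + 5 R$ ($j{\left(R \right)} = 5 \left(-3 + R\right) = -15 + 5 R$)
$J{\left(o,O \right)} = O + o$
$Z{\left(v,D \right)} = 6$ ($Z{\left(v,D \right)} = 4 + 2 = 6$)
$N{\left(q,w \right)} = q \left(6 - q\right)$ ($N{\left(q,w \right)} = \left(\left(-15 + 5 \cdot 5\right) - \left(20 - 16 + 5 q - q 4\right)\right) q = \left(\left(-15 + 25\right) + \left(16 - 5 q - 20 + 4 q\right)\right) q = \left(10 - \left(4 + q\right)\right) q = \left(6 - q\right) q = q \left(6 - q\right)$)
$N{\left(Z{\left(-3,4 \right)},-7 \right)} \left(-40\right) = 6 \left(6 - 6\right) \left(-40\right) = 6 \cdot 0 \left(-40\right) = 0 \left(-40\right) = 0$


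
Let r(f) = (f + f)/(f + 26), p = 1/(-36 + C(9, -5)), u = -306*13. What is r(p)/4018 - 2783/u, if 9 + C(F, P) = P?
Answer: 2420922025/3460450266 ≈ 0.69960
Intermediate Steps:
C(F, P) = -9 + P
u = -3978
p = -1/50 (p = 1/(-36 + (-9 - 5)) = 1/(-36 - 14) = 1/(-50) = -1/50 ≈ -0.020000)
r(f) = 2*f/(26 + f) (r(f) = (2*f)/(26 + f) = 2*f/(26 + f))
r(p)/4018 - 2783/u = (2*(-1/50)/(26 - 1/50))/4018 - 2783/(-3978) = (2*(-1/50)/(1299/50))*(1/4018) - 2783*(-1/3978) = (2*(-1/50)*(50/1299))*(1/4018) + 2783/3978 = -2/1299*1/4018 + 2783/3978 = -1/2609691 + 2783/3978 = 2420922025/3460450266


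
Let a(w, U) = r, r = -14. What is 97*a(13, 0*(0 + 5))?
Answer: -1358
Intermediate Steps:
a(w, U) = -14
97*a(13, 0*(0 + 5)) = 97*(-14) = -1358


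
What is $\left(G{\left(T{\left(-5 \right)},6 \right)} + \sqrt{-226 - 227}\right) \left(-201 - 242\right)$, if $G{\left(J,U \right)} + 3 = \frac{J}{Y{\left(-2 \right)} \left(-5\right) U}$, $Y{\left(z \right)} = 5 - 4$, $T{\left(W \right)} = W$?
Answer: $\frac{7531}{6} - 443 i \sqrt{453} \approx 1255.2 - 9428.7 i$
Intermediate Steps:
$Y{\left(z \right)} = 1$ ($Y{\left(z \right)} = 5 - 4 = 1$)
$G{\left(J,U \right)} = -3 - \frac{J}{5 U}$ ($G{\left(J,U \right)} = -3 + \frac{J}{1 \left(-5\right) U} = -3 + \frac{J}{\left(-5\right) U} = -3 + J \left(- \frac{1}{5 U}\right) = -3 - \frac{J}{5 U}$)
$\left(G{\left(T{\left(-5 \right)},6 \right)} + \sqrt{-226 - 227}\right) \left(-201 - 242\right) = \left(\left(-3 - - \frac{1}{6}\right) + \sqrt{-226 - 227}\right) \left(-201 - 242\right) = \left(\left(-3 - \left(-1\right) \frac{1}{6}\right) + \sqrt{-453}\right) \left(-443\right) = \left(\left(-3 + \frac{1}{6}\right) + i \sqrt{453}\right) \left(-443\right) = \left(- \frac{17}{6} + i \sqrt{453}\right) \left(-443\right) = \frac{7531}{6} - 443 i \sqrt{453}$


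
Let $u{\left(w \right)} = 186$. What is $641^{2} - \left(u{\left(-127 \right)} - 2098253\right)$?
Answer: $2508948$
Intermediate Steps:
$641^{2} - \left(u{\left(-127 \right)} - 2098253\right) = 641^{2} - \left(186 - 2098253\right) = 410881 - \left(186 - 2098253\right) = 410881 - -2098067 = 410881 + 2098067 = 2508948$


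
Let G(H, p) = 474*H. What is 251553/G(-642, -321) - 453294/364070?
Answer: -38253981877/18464902260 ≈ -2.0717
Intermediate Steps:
251553/G(-642, -321) - 453294/364070 = 251553/((474*(-642))) - 453294/364070 = 251553/(-304308) - 453294*1/364070 = 251553*(-1/304308) - 226647/182035 = -83851/101436 - 226647/182035 = -38253981877/18464902260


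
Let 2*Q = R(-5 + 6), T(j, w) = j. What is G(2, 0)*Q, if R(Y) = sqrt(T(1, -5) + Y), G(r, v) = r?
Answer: sqrt(2) ≈ 1.4142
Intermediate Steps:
R(Y) = sqrt(1 + Y)
Q = sqrt(2)/2 (Q = sqrt(1 + (-5 + 6))/2 = sqrt(1 + 1)/2 = sqrt(2)/2 ≈ 0.70711)
G(2, 0)*Q = 2*(sqrt(2)/2) = sqrt(2)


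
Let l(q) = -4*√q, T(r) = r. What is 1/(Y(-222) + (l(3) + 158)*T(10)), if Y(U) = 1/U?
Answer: 77868498/122795312881 + 1971360*√3/122795312881 ≈ 0.00066194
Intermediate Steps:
1/(Y(-222) + (l(3) + 158)*T(10)) = 1/(1/(-222) + (-4*√3 + 158)*10) = 1/(-1/222 + (158 - 4*√3)*10) = 1/(-1/222 + (1580 - 40*√3)) = 1/(350759/222 - 40*√3)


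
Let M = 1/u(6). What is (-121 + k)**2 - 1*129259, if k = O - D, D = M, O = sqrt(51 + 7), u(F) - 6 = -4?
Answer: -457755/4 - 243*sqrt(58) ≈ -1.1629e+5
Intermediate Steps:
u(F) = 2 (u(F) = 6 - 4 = 2)
M = 1/2 ≈ 0.50000
O = sqrt(58) ≈ 7.6158
D = 1/2 ≈ 0.50000
k = -1/2 + sqrt(58) (k = sqrt(58) - 1*1/2 = sqrt(58) - 1/2 = -1/2 + sqrt(58) ≈ 7.1158)
(-121 + k)**2 - 1*129259 = (-121 + (-1/2 + sqrt(58)))**2 - 1*129259 = (-243/2 + sqrt(58))**2 - 129259 = -129259 + (-243/2 + sqrt(58))**2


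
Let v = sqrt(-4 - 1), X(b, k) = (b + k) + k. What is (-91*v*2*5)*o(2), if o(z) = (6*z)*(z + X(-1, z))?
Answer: -54600*I*sqrt(5) ≈ -1.2209e+5*I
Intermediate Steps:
X(b, k) = b + 2*k
v = I*sqrt(5) (v = sqrt(-5) = I*sqrt(5) ≈ 2.2361*I)
o(z) = 6*z*(-1 + 3*z) (o(z) = (6*z)*(z + (-1 + 2*z)) = (6*z)*(-1 + 3*z) = 6*z*(-1 + 3*z))
(-91*v*2*5)*o(2) = (-91*(I*sqrt(5))*2*5)*(6*2*(-1 + 3*2)) = (-91*2*I*sqrt(5)*5)*(6*2*(-1 + 6)) = (-910*I*sqrt(5))*(6*2*5) = -910*I*sqrt(5)*60 = -54600*I*sqrt(5)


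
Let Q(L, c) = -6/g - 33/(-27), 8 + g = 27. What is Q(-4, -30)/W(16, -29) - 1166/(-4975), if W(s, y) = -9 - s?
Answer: 168541/850725 ≈ 0.19811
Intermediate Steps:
g = 19 (g = -8 + 27 = 19)
Q(L, c) = 155/171 (Q(L, c) = -6/19 - 33/(-27) = -6*1/19 - 33*(-1/27) = -6/19 + 11/9 = 155/171)
Q(-4, -30)/W(16, -29) - 1166/(-4975) = 155/(171*(-9 - 1*16)) - 1166/(-4975) = 155/(171*(-9 - 16)) - 1166*(-1/4975) = (155/171)/(-25) + 1166/4975 = (155/171)*(-1/25) + 1166/4975 = -31/855 + 1166/4975 = 168541/850725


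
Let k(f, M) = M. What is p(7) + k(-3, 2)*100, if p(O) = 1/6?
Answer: 1201/6 ≈ 200.17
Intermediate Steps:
p(O) = ⅙
p(7) + k(-3, 2)*100 = ⅙ + 2*100 = ⅙ + 200 = 1201/6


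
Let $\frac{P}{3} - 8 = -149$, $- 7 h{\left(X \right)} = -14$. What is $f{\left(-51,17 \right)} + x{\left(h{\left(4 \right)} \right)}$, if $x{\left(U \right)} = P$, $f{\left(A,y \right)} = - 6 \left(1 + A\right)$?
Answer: $-123$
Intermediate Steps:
$h{\left(X \right)} = 2$ ($h{\left(X \right)} = \left(- \frac{1}{7}\right) \left(-14\right) = 2$)
$P = -423$ ($P = 24 + 3 \left(-149\right) = 24 - 447 = -423$)
$f{\left(A,y \right)} = -6 - 6 A$
$x{\left(U \right)} = -423$
$f{\left(-51,17 \right)} + x{\left(h{\left(4 \right)} \right)} = \left(-6 - -306\right) - 423 = \left(-6 + 306\right) - 423 = 300 - 423 = -123$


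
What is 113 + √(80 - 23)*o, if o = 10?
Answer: 113 + 10*√57 ≈ 188.50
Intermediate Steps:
113 + √(80 - 23)*o = 113 + √(80 - 23)*10 = 113 + √57*10 = 113 + 10*√57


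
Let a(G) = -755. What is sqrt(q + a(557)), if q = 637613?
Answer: 3*sqrt(70762) ≈ 798.03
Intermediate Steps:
sqrt(q + a(557)) = sqrt(637613 - 755) = sqrt(636858) = 3*sqrt(70762)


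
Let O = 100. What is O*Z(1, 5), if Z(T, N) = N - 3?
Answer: 200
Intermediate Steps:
Z(T, N) = -3 + N
O*Z(1, 5) = 100*(-3 + 5) = 100*2 = 200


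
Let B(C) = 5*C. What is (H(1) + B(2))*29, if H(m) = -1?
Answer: 261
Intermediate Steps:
(H(1) + B(2))*29 = (-1 + 5*2)*29 = (-1 + 10)*29 = 9*29 = 261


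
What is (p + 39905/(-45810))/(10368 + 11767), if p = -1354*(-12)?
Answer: 29771239/40560174 ≈ 0.73400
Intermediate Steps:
p = 16248
(p + 39905/(-45810))/(10368 + 11767) = (16248 + 39905/(-45810))/(10368 + 11767) = (16248 + 39905*(-1/45810))/22135 = (16248 - 7981/9162)*(1/22135) = (148856195/9162)*(1/22135) = 29771239/40560174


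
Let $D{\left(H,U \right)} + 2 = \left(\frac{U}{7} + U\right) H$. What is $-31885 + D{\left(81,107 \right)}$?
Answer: $- \frac{153873}{7} \approx -21982.0$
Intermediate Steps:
$D{\left(H,U \right)} = -2 + \frac{8 H U}{7}$ ($D{\left(H,U \right)} = -2 + \left(\frac{U}{7} + U\right) H = -2 + \frac{8 U}{7} H = -2 + \frac{8 H U}{7}$)
$-31885 + D{\left(81,107 \right)} = -31885 - \left(2 - \frac{69336}{7}\right) = -31885 + \left(-2 + \frac{69336}{7}\right) = -31885 + \frac{69322}{7} = - \frac{153873}{7}$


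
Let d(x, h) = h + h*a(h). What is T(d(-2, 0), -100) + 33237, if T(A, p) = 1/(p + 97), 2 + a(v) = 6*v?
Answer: 99710/3 ≈ 33237.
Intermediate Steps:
a(v) = -2 + 6*v
d(x, h) = h + h*(-2 + 6*h)
T(A, p) = 1/(97 + p)
T(d(-2, 0), -100) + 33237 = 1/(97 - 100) + 33237 = 1/(-3) + 33237 = -1/3 + 33237 = 99710/3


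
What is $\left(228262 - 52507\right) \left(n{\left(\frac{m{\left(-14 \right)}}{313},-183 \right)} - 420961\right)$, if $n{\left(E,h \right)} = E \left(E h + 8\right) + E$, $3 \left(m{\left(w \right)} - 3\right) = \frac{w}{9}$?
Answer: $- \frac{587115010084999525}{7935489} \approx -7.3986 \cdot 10^{10}$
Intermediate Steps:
$m{\left(w \right)} = 3 + \frac{w}{27}$ ($m{\left(w \right)} = 3 + \frac{w \frac{1}{9}}{3} = 3 + \frac{\frac{1}{9} w}{3} = 3 + \frac{w}{27}$)
$n{\left(E,h \right)} = E + E \left(8 + E h\right)$ ($n{\left(E,h \right)} = E \left(8 + E h\right) + E = E + E \left(8 + E h\right)$)
$\left(228262 - 52507\right) \left(n{\left(\frac{m{\left(-14 \right)}}{313},-183 \right)} - 420961\right) = \left(228262 - 52507\right) \left(\frac{3 + \frac{1}{27} \left(-14\right)}{313} \left(9 + \frac{3 + \frac{1}{27} \left(-14\right)}{313} \left(-183\right)\right) - 420961\right) = 175755 \left(\left(3 - \frac{14}{27}\right) \frac{1}{313} \left(9 + \left(3 - \frac{14}{27}\right) \frac{1}{313} \left(-183\right)\right) - 420961\right) = 175755 \left(\frac{67}{27} \cdot \frac{1}{313} \left(9 + \frac{67}{27} \cdot \frac{1}{313} \left(-183\right)\right) - 420961\right) = 175755 \left(\frac{67 \left(9 + \frac{67}{8451} \left(-183\right)\right)}{8451} - 420961\right) = 175755 \left(\frac{67 \left(9 - \frac{4087}{2817}\right)}{8451} - 420961\right) = 175755 \left(\frac{67}{8451} \cdot \frac{21266}{2817} - 420961\right) = 175755 \left(\frac{1424822}{23806467} - 420961\right) = 175755 \left(- \frac{10021592729965}{23806467}\right) = - \frac{587115010084999525}{7935489}$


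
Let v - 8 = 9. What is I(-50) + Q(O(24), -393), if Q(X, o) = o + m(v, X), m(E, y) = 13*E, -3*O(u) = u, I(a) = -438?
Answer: -610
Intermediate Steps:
v = 17 (v = 8 + 9 = 17)
O(u) = -u/3
Q(X, o) = 221 + o (Q(X, o) = o + 13*17 = o + 221 = 221 + o)
I(-50) + Q(O(24), -393) = -438 + (221 - 393) = -438 - 172 = -610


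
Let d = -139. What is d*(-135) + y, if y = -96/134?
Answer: 1257207/67 ≈ 18764.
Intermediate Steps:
y = -48/67 (y = -96*1/134 = -48/67 ≈ -0.71642)
d*(-135) + y = -139*(-135) - 48/67 = 18765 - 48/67 = 1257207/67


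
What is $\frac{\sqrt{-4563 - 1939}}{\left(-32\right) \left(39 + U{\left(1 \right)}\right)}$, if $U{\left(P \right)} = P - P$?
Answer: $- \frac{i \sqrt{6502}}{1248} \approx - 0.064611 i$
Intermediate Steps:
$U{\left(P \right)} = 0$
$\frac{\sqrt{-4563 - 1939}}{\left(-32\right) \left(39 + U{\left(1 \right)}\right)} = \frac{\sqrt{-4563 - 1939}}{\left(-32\right) \left(39 + 0\right)} = \frac{\sqrt{-4563 - 1939}}{\left(-32\right) 39} = \frac{\sqrt{-4563 - 1939}}{-1248} = \sqrt{-6502} \left(- \frac{1}{1248}\right) = i \sqrt{6502} \left(- \frac{1}{1248}\right) = - \frac{i \sqrt{6502}}{1248}$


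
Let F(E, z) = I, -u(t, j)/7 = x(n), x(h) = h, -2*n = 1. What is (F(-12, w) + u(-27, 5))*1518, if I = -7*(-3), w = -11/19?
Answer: 37191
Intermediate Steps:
n = -1/2 (n = -1/2*1 = -1/2 ≈ -0.50000)
w = -11/19 (w = -11*1/19 = -11/19 ≈ -0.57895)
I = 21
u(t, j) = 7/2 (u(t, j) = -7*(-1/2) = 7/2)
F(E, z) = 21
(F(-12, w) + u(-27, 5))*1518 = (21 + 7/2)*1518 = (49/2)*1518 = 37191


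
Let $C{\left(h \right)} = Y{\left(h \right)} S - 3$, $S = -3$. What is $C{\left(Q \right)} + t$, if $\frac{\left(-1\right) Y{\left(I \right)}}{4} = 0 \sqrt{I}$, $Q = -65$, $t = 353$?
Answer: $350$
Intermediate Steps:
$Y{\left(I \right)} = 0$ ($Y{\left(I \right)} = - 4 \cdot 0 \sqrt{I} = \left(-4\right) 0 = 0$)
$C{\left(h \right)} = -3$ ($C{\left(h \right)} = 0 \left(-3\right) - 3 = 0 - 3 = -3$)
$C{\left(Q \right)} + t = -3 + 353 = 350$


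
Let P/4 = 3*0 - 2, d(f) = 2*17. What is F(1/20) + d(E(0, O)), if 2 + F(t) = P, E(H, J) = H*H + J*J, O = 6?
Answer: 24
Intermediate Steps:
E(H, J) = H**2 + J**2
d(f) = 34
P = -8 (P = 4*(3*0 - 2) = 4*(0 - 2) = 4*(-2) = -8)
F(t) = -10 (F(t) = -2 - 8 = -10)
F(1/20) + d(E(0, O)) = -10 + 34 = 24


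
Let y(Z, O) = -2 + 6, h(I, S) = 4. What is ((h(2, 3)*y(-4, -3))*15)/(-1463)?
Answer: -240/1463 ≈ -0.16405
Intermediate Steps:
y(Z, O) = 4
((h(2, 3)*y(-4, -3))*15)/(-1463) = ((4*4)*15)/(-1463) = (16*15)*(-1/1463) = 240*(-1/1463) = -240/1463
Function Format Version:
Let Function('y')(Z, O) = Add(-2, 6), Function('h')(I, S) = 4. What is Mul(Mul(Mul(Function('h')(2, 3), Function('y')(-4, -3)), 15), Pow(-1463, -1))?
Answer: Rational(-240, 1463) ≈ -0.16405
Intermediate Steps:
Function('y')(Z, O) = 4
Mul(Mul(Mul(Function('h')(2, 3), Function('y')(-4, -3)), 15), Pow(-1463, -1)) = Mul(Mul(Mul(4, 4), 15), Pow(-1463, -1)) = Mul(Mul(16, 15), Rational(-1, 1463)) = Mul(240, Rational(-1, 1463)) = Rational(-240, 1463)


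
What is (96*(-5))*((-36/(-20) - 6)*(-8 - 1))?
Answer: -18144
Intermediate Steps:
(96*(-5))*((-36/(-20) - 6)*(-8 - 1)) = -480*(-36*(-1/20) - 6)*(-9) = -480*(9/5 - 6)*(-9) = -(-2016)*(-9) = -480*189/5 = -18144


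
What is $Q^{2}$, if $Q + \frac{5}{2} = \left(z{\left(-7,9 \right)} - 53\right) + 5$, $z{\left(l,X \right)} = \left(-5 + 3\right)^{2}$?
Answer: $\frac{8649}{4} \approx 2162.3$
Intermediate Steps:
$z{\left(l,X \right)} = 4$ ($z{\left(l,X \right)} = \left(-2\right)^{2} = 4$)
$Q = - \frac{93}{2}$ ($Q = - \frac{5}{2} + \left(\left(4 - 53\right) + 5\right) = - \frac{5}{2} + \left(-49 + 5\right) = - \frac{5}{2} - 44 = - \frac{93}{2} \approx -46.5$)
$Q^{2} = \left(- \frac{93}{2}\right)^{2} = \frac{8649}{4}$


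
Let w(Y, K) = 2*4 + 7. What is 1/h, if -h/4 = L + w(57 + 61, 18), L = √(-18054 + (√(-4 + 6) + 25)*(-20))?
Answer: I/(4*(-15*I + √2*√(9277 + 10*√2))) ≈ -0.00019939 + 0.001812*I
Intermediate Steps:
w(Y, K) = 15 (w(Y, K) = 8 + 7 = 15)
L = √(-18554 - 20*√2) (L = √(-18054 + (√2 + 25)*(-20)) = √(-18054 + (25 + √2)*(-20)) = √(-18054 + (-500 - 20*√2)) = √(-18554 - 20*√2) ≈ 136.32*I)
h = -60 - 4*√(-18554 - 20*√2) (h = -4*(√(-18554 - 20*√2) + 15) = -4*(15 + √(-18554 - 20*√2)) = -60 - 4*√(-18554 - 20*√2) ≈ -60.0 - 545.27*I)
1/h = 1/(-60 - 4*I*√(18554 + 20*√2))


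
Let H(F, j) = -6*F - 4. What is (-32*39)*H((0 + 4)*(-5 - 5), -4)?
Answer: -294528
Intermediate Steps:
H(F, j) = -4 - 6*F
(-32*39)*H((0 + 4)*(-5 - 5), -4) = (-32*39)*(-4 - 6*(0 + 4)*(-5 - 5)) = -1248*(-4 - 24*(-10)) = -1248*(-4 - 6*(-40)) = -1248*(-4 + 240) = -1248*236 = -294528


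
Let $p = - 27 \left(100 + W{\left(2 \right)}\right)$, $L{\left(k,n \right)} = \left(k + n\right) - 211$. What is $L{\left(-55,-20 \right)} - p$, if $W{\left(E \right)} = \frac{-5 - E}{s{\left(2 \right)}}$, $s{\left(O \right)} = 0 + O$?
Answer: $\frac{4639}{2} \approx 2319.5$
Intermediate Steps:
$s{\left(O \right)} = O$
$W{\left(E \right)} = - \frac{5}{2} - \frac{E}{2}$ ($W{\left(E \right)} = \frac{-5 - E}{2} = \left(-5 - E\right) \frac{1}{2} = - \frac{5}{2} - \frac{E}{2}$)
$L{\left(k,n \right)} = -211 + k + n$
$p = - \frac{5211}{2}$ ($p = - 27 \left(100 - \frac{7}{2}\right) = \left(-27\right) \frac{193}{2} = - \frac{5211}{2} \approx -2605.5$)
$L{\left(-55,-20 \right)} - p = \left(-211 - 55 - 20\right) - - \frac{5211}{2} = -286 + \frac{5211}{2} = \frac{4639}{2}$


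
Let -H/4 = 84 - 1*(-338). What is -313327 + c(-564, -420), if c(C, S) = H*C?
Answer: 638705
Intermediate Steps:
H = -1688 (H = -4*(84 - 1*(-338)) = -4*(84 + 338) = -4*422 = -1688)
c(C, S) = -1688*C
-313327 + c(-564, -420) = -313327 - 1688*(-564) = -313327 + 952032 = 638705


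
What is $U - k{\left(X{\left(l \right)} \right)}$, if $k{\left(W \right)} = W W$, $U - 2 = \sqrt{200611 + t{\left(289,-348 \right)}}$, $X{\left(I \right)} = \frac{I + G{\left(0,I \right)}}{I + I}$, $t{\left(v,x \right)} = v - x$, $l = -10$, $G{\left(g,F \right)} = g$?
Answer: $\frac{7}{4} + 4 \sqrt{12578} \approx 450.36$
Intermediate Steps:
$X{\left(I \right)} = \frac{1}{2}$ ($X{\left(I \right)} = \frac{I + 0}{I + I} = \frac{I}{2 I} = I \frac{1}{2 I} = \frac{1}{2}$)
$U = 2 + 4 \sqrt{12578}$ ($U = 2 + \sqrt{200611 + \left(289 - -348\right)} = 2 + \sqrt{200611 + \left(289 + 348\right)} = 2 + \sqrt{200611 + 637} = 2 + \sqrt{201248} = 2 + 4 \sqrt{12578} \approx 450.61$)
$k{\left(W \right)} = W^{2}$
$U - k{\left(X{\left(l \right)} \right)} = \left(2 + 4 \sqrt{12578}\right) - \left(\frac{1}{2}\right)^{2} = \left(2 + 4 \sqrt{12578}\right) - \frac{1}{4} = \frac{7}{4} + 4 \sqrt{12578}$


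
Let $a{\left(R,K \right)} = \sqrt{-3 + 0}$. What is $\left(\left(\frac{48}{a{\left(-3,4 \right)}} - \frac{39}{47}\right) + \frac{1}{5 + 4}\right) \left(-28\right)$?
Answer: $\frac{8512}{423} + 448 i \sqrt{3} \approx 20.123 + 775.96 i$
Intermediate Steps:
$a{\left(R,K \right)} = i \sqrt{3}$ ($a{\left(R,K \right)} = \sqrt{-3} = i \sqrt{3}$)
$\left(\left(\frac{48}{a{\left(-3,4 \right)}} - \frac{39}{47}\right) + \frac{1}{5 + 4}\right) \left(-28\right) = \left(\left(\frac{48}{i \sqrt{3}} - \frac{39}{47}\right) + \frac{1}{5 + 4}\right) \left(-28\right) = \left(\left(48 \left(- \frac{i \sqrt{3}}{3}\right) - \frac{39}{47}\right) + \frac{1}{9}\right) \left(-28\right) = \left(\left(- 16 i \sqrt{3} - \frac{39}{47}\right) + \frac{1}{9}\right) \left(-28\right) = \left(\left(- \frac{39}{47} - 16 i \sqrt{3}\right) + \frac{1}{9}\right) \left(-28\right) = \left(- \frac{304}{423} - 16 i \sqrt{3}\right) \left(-28\right) = \frac{8512}{423} + 448 i \sqrt{3}$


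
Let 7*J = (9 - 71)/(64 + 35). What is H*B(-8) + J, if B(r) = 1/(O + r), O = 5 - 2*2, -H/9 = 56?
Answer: 49834/693 ≈ 71.911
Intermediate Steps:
H = -504 (H = -9*56 = -504)
O = 1 (O = 5 - 4 = 1)
B(r) = 1/(1 + r)
J = -62/693 (J = ((9 - 71)/(64 + 35))/7 = (-62/99)/7 = (-62*1/99)/7 = (⅐)*(-62/99) = -62/693 ≈ -0.089466)
H*B(-8) + J = -504/(1 - 8) - 62/693 = -504/(-7) - 62/693 = -504*(-⅐) - 62/693 = 72 - 62/693 = 49834/693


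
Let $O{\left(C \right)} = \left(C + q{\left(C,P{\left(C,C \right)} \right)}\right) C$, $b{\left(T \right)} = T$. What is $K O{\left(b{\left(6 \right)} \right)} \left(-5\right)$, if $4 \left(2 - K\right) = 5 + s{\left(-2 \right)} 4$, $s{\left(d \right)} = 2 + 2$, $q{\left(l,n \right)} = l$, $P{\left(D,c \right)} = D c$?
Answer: $1170$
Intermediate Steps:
$s{\left(d \right)} = 4$
$K = - \frac{13}{4}$ ($K = 2 - \frac{5 + 4 \cdot 4}{4} = 2 - \frac{5 + 16}{4} = 2 - \frac{21}{4} = - \frac{13}{4} \approx -3.25$)
$O{\left(C \right)} = 2 C^{2}$ ($O{\left(C \right)} = \left(C + C\right) C = 2 C C = 2 C^{2}$)
$K O{\left(b{\left(6 \right)} \right)} \left(-5\right) = - \frac{13 \cdot 2 \cdot 6^{2}}{4} \left(-5\right) = - \frac{13 \cdot 2 \cdot 36}{4} \left(-5\right) = \left(- \frac{13}{4}\right) 72 \left(-5\right) = \left(-234\right) \left(-5\right) = 1170$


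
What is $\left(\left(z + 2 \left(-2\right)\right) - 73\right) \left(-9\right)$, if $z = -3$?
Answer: $720$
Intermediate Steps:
$\left(\left(z + 2 \left(-2\right)\right) - 73\right) \left(-9\right) = \left(\left(-3 + 2 \left(-2\right)\right) - 73\right) \left(-9\right) = \left(\left(-3 - 4\right) - 73\right) \left(-9\right) = \left(-7 - 73\right) \left(-9\right) = \left(-80\right) \left(-9\right) = 720$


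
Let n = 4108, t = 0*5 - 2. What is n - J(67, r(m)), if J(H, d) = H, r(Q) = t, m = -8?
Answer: 4041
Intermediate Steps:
t = -2 (t = 0 - 2 = -2)
r(Q) = -2
n - J(67, r(m)) = 4108 - 1*67 = 4108 - 67 = 4041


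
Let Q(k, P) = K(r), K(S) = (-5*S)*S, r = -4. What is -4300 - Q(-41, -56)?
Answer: -4220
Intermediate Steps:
K(S) = -5*S²
Q(k, P) = -80 (Q(k, P) = -5*(-4)² = -5*16 = -80)
-4300 - Q(-41, -56) = -4300 - 1*(-80) = -4300 + 80 = -4220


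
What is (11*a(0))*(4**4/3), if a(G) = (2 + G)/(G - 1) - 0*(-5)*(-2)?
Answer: -5632/3 ≈ -1877.3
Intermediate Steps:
a(G) = (2 + G)/(-1 + G) (a(G) = (2 + G)/(-1 + G) - 0*(-2) = (2 + G)/(-1 + G) - 1*0 = (2 + G)/(-1 + G) + 0 = (2 + G)/(-1 + G))
(11*a(0))*(4**4/3) = (11*((2 + 0)/(-1 + 0)))*(4**4/3) = (11*(2/(-1)))*(256*(1/3)) = (11*(-1*2))*(256/3) = (11*(-2))*(256/3) = -22*256/3 = -5632/3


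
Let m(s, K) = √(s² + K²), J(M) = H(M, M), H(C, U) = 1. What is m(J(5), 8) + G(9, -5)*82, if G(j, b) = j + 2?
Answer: 902 + √65 ≈ 910.06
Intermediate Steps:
J(M) = 1
G(j, b) = 2 + j
m(s, K) = √(K² + s²)
m(J(5), 8) + G(9, -5)*82 = √(8² + 1²) + (2 + 9)*82 = √(64 + 1) + 11*82 = √65 + 902 = 902 + √65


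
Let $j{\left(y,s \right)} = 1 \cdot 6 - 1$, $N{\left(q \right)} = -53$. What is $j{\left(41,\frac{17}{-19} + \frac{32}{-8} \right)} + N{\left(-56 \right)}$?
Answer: $-48$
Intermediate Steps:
$j{\left(y,s \right)} = 5$ ($j{\left(y,s \right)} = 6 - 1 = 5$)
$j{\left(41,\frac{17}{-19} + \frac{32}{-8} \right)} + N{\left(-56 \right)} = 5 - 53 = -48$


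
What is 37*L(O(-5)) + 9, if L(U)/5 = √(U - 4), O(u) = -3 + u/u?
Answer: 9 + 185*I*√6 ≈ 9.0 + 453.16*I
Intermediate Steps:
O(u) = -2 (O(u) = -3 + 1 = -2)
L(U) = 5*√(-4 + U) (L(U) = 5*√(U - 4) = 5*√(-4 + U))
37*L(O(-5)) + 9 = 37*(5*√(-4 - 2)) + 9 = 37*(5*√(-6)) + 9 = 37*(5*(I*√6)) + 9 = 37*(5*I*√6) + 9 = 185*I*√6 + 9 = 9 + 185*I*√6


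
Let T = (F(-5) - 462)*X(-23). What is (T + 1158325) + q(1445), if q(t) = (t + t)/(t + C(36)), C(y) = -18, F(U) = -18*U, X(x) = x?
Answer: 1665142077/1427 ≈ 1.1669e+6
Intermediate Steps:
T = 8556 (T = (-18*(-5) - 462)*(-23) = (90 - 462)*(-23) = -372*(-23) = 8556)
q(t) = 2*t/(-18 + t) (q(t) = (t + t)/(t - 18) = (2*t)/(-18 + t) = 2*t/(-18 + t))
(T + 1158325) + q(1445) = (8556 + 1158325) + 2*1445/(-18 + 1445) = 1166881 + 2*1445/1427 = 1166881 + 2*1445*(1/1427) = 1166881 + 2890/1427 = 1665142077/1427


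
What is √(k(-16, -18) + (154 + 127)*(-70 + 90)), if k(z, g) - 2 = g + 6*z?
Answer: 18*√17 ≈ 74.216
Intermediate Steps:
k(z, g) = 2 + g + 6*z (k(z, g) = 2 + (g + 6*z) = 2 + g + 6*z)
√(k(-16, -18) + (154 + 127)*(-70 + 90)) = √((2 - 18 + 6*(-16)) + (154 + 127)*(-70 + 90)) = √((2 - 18 - 96) + 281*20) = √(-112 + 5620) = √5508 = 18*√17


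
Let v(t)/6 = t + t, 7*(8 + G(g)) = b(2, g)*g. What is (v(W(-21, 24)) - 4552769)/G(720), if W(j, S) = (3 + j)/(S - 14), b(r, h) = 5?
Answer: -159347671/17720 ≈ -8992.5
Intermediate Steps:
W(j, S) = (3 + j)/(-14 + S)
G(g) = -8 + 5*g/7 (G(g) = -8 + (5*g)/7 = -8 + 5*g/7)
v(t) = 12*t (v(t) = 6*(t + t) = 6*(2*t) = 12*t)
(v(W(-21, 24)) - 4552769)/G(720) = (12*((3 - 21)/(-14 + 24)) - 4552769)/(-8 + (5/7)*720) = (12*(-18/10) - 4552769)/(-8 + 3600/7) = (12*((⅒)*(-18)) - 4552769)/(3544/7) = (12*(-9/5) - 4552769)*(7/3544) = (-108/5 - 4552769)*(7/3544) = -22763953/5*7/3544 = -159347671/17720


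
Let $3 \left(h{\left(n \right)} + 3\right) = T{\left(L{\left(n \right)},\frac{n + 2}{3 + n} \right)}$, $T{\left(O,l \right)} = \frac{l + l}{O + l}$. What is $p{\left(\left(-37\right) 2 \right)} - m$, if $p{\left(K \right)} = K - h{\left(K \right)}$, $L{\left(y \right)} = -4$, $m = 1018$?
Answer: $- \frac{57705}{53} \approx -1088.8$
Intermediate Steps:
$T{\left(O,l \right)} = \frac{2 l}{O + l}$
$h{\left(n \right)} = -3 + \frac{2 \left(2 + n\right)}{3 \left(-4 + \frac{2 + n}{3 + n}\right) \left(3 + n\right)}$ ($h{\left(n \right)} = -3 + \frac{2 \frac{n + 2}{3 + n} \frac{1}{-4 + \frac{n + 2}{3 + n}}}{3} = -3 + \frac{2 \frac{2 + n}{3 + n} \frac{1}{-4 + \frac{2 + n}{3 + n}}}{3} = -3 + \frac{2 \frac{1}{-4 + \frac{2 + n}{3 + n}} \frac{1}{3 + n} \left(2 + n\right)}{3} = -3 + \frac{2 \left(2 + n\right)}{3 \left(-4 + \frac{2 + n}{3 + n}\right) \left(3 + n\right)}$)
$p{\left(K \right)} = K - \frac{94 + 29 K}{3 \left(-10 - 3 K\right)}$
$p{\left(\left(-37\right) 2 \right)} - m = \frac{94 + 9 \left(\left(-37\right) 2\right)^{2} + 59 \left(\left(-37\right) 2\right)}{3 \left(10 + 3 \left(\left(-37\right) 2\right)\right)} - 1018 = \frac{94 + 9 \left(-74\right)^{2} + 59 \left(-74\right)}{3 \left(10 + 3 \left(-74\right)\right)} - 1018 = \frac{94 + 9 \cdot 5476 - 4366}{3 \left(10 - 222\right)} - 1018 = \frac{94 + 49284 - 4366}{3 \left(-212\right)} - 1018 = \frac{1}{3} \left(- \frac{1}{212}\right) 45012 - 1018 = - \frac{3751}{53} - 1018 = - \frac{57705}{53}$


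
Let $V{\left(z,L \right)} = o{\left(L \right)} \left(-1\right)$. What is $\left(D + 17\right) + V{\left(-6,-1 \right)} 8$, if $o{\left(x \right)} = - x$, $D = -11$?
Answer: $-2$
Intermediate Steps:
$V{\left(z,L \right)} = L$ ($V{\left(z,L \right)} = - L \left(-1\right) = L$)
$\left(D + 17\right) + V{\left(-6,-1 \right)} 8 = \left(-11 + 17\right) - 8 = 6 - 8 = -2$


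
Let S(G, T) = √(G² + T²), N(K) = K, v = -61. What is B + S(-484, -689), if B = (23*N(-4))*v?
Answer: 5612 + √708977 ≈ 6454.0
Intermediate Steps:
B = 5612 (B = (23*(-4))*(-61) = -92*(-61) = 5612)
B + S(-484, -689) = 5612 + √((-484)² + (-689)²) = 5612 + √(234256 + 474721) = 5612 + √708977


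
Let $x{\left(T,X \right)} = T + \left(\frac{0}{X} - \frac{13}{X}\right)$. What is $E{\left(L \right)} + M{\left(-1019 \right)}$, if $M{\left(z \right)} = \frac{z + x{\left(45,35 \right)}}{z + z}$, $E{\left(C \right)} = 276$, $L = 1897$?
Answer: $\frac{19721183}{71330} \approx 276.48$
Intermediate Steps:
$x{\left(T,X \right)} = T - \frac{13}{X}$ ($x{\left(T,X \right)} = T + \left(0 - \frac{13}{X}\right) = T - \frac{13}{X}$)
$M{\left(z \right)} = \frac{\frac{1562}{35} + z}{2 z}$ ($M{\left(z \right)} = \frac{z + \left(45 - \frac{13}{35}\right)}{z + z} = \frac{z + \left(45 - \frac{13}{35}\right)}{2 z} = \left(z + \left(45 - \frac{13}{35}\right)\right) \frac{1}{2 z} = \left(z + \frac{1562}{35}\right) \frac{1}{2 z} = \left(\frac{1562}{35} + z\right) \frac{1}{2 z} = \frac{\frac{1562}{35} + z}{2 z}$)
$E{\left(L \right)} + M{\left(-1019 \right)} = 276 + \frac{1562 + 35 \left(-1019\right)}{70 \left(-1019\right)} = 276 + \frac{1}{70} \left(- \frac{1}{1019}\right) \left(1562 - 35665\right) = 276 + \frac{1}{70} \left(- \frac{1}{1019}\right) \left(-34103\right) = 276 + \frac{34103}{71330} = \frac{19721183}{71330}$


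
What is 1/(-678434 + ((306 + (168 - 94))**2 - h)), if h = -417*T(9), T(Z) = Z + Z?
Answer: -1/526528 ≈ -1.8992e-6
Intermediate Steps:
T(Z) = 2*Z
h = -7506 (h = -834*9 = -417*18 = -7506)
1/(-678434 + ((306 + (168 - 94))**2 - h)) = 1/(-678434 + ((306 + (168 - 94))**2 - 1*(-7506))) = 1/(-678434 + ((306 + 74)**2 + 7506)) = 1/(-678434 + (380**2 + 7506)) = 1/(-678434 + (144400 + 7506)) = 1/(-678434 + 151906) = 1/(-526528) = -1/526528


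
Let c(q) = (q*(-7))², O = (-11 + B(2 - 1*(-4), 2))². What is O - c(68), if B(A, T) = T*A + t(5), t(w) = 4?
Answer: -226551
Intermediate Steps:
B(A, T) = 4 + A*T (B(A, T) = T*A + 4 = A*T + 4 = 4 + A*T)
O = 25 (O = (-11 + (4 + (2 - 1*(-4))*2))² = (-11 + (4 + (2 + 4)*2))² = (-11 + (4 + 6*2))² = (-11 + (4 + 12))² = (-11 + 16)² = 5² = 25)
c(q) = 49*q² (c(q) = (-7*q)² = 49*q²)
O - c(68) = 25 - 49*68² = 25 - 49*4624 = 25 - 1*226576 = 25 - 226576 = -226551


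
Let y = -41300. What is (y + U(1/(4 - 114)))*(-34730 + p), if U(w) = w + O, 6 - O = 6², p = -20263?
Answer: 250014730893/110 ≈ 2.2729e+9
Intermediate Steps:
O = -30 (O = 6 - 1*6² = 6 - 1*36 = 6 - 36 = -30)
U(w) = -30 + w (U(w) = w - 30 = -30 + w)
(y + U(1/(4 - 114)))*(-34730 + p) = (-41300 + (-30 + 1/(4 - 114)))*(-34730 - 20263) = (-41300 + (-30 + 1/(-110)))*(-54993) = (-41300 + (-30 - 1/110))*(-54993) = (-41300 - 3301/110)*(-54993) = -4546301/110*(-54993) = 250014730893/110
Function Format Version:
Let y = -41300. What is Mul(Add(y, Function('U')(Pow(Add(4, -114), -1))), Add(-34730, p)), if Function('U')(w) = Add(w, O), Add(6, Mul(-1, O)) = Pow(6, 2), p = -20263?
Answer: Rational(250014730893, 110) ≈ 2.2729e+9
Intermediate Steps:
O = -30 (O = Add(6, Mul(-1, Pow(6, 2))) = Add(6, Mul(-1, 36)) = Add(6, -36) = -30)
Function('U')(w) = Add(-30, w) (Function('U')(w) = Add(w, -30) = Add(-30, w))
Mul(Add(y, Function('U')(Pow(Add(4, -114), -1))), Add(-34730, p)) = Mul(Add(-41300, Add(-30, Pow(Add(4, -114), -1))), Add(-34730, -20263)) = Mul(Add(-41300, Add(-30, Pow(-110, -1))), -54993) = Mul(Add(-41300, Add(-30, Rational(-1, 110))), -54993) = Mul(Add(-41300, Rational(-3301, 110)), -54993) = Mul(Rational(-4546301, 110), -54993) = Rational(250014730893, 110)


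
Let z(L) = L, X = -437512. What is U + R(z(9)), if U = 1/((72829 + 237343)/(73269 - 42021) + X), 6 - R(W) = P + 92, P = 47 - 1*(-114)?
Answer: -844188259459/3417766201 ≈ -247.00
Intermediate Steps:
P = 161 (P = 47 + 114 = 161)
R(W) = -247 (R(W) = 6 - (161 + 92) = 6 - 1*253 = 6 - 253 = -247)
U = -7812/3417766201 (U = 1/((72829 + 237343)/(73269 - 42021) - 437512) = 1/(310172/31248 - 437512) = 1/(310172*(1/31248) - 437512) = 1/(77543/7812 - 437512) = 1/(-3417766201/7812) = -7812/3417766201 ≈ -2.2857e-6)
U + R(z(9)) = -7812/3417766201 - 247 = -844188259459/3417766201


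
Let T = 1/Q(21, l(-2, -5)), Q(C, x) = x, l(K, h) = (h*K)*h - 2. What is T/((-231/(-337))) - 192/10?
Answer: -1154837/60060 ≈ -19.228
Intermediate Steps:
l(K, h) = -2 + K*h**2 (l(K, h) = (K*h)*h - 2 = K*h**2 - 2 = -2 + K*h**2)
T = -1/52 (T = 1/(-2 - 2*(-5)**2) = 1/(-2 - 2*25) = 1/(-2 - 50) = 1/(-52) = -1/52 ≈ -0.019231)
T/((-231/(-337))) - 192/10 = -1/(52*((-231/(-337)))) - 192/10 = -1/(52*((-231*(-1/337)))) - 192*1/10 = -1/(52*231/337) - 96/5 = -1/52*337/231 - 96/5 = -337/12012 - 96/5 = -1154837/60060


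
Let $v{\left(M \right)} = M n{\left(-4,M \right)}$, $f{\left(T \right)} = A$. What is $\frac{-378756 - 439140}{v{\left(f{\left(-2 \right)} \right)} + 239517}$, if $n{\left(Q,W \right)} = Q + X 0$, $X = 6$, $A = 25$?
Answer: $- \frac{817896}{239417} \approx -3.4162$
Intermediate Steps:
$n{\left(Q,W \right)} = Q$ ($n{\left(Q,W \right)} = Q + 6 \cdot 0 = Q + 0 = Q$)
$f{\left(T \right)} = 25$
$v{\left(M \right)} = - 4 M$ ($v{\left(M \right)} = M \left(-4\right) = - 4 M$)
$\frac{-378756 - 439140}{v{\left(f{\left(-2 \right)} \right)} + 239517} = \frac{-378756 - 439140}{\left(-4\right) 25 + 239517} = - \frac{817896}{-100 + 239517} = - \frac{817896}{239417}$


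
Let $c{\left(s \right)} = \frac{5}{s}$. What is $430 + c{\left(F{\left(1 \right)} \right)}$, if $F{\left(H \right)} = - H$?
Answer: $425$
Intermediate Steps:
$430 + c{\left(F{\left(1 \right)} \right)} = 430 + \frac{5}{\left(-1\right) 1} = 430 + \frac{5}{-1} = 430 + 5 \left(-1\right) = 430 - 5 = 425$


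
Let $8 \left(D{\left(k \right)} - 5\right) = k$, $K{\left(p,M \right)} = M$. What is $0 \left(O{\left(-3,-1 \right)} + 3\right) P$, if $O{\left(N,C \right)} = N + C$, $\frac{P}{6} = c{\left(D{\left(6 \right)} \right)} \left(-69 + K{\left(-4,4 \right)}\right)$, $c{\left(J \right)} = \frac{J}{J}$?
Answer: $0$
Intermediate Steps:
$D{\left(k \right)} = 5 + \frac{k}{8}$
$c{\left(J \right)} = 1$
$P = -390$ ($P = 6 \cdot 1 \left(-69 + 4\right) = 6 \cdot 1 \left(-65\right) = 6 \left(-65\right) = -390$)
$O{\left(N,C \right)} = C + N$
$0 \left(O{\left(-3,-1 \right)} + 3\right) P = 0 \left(\left(-1 - 3\right) + 3\right) \left(-390\right) = 0 \left(-4 + 3\right) \left(-390\right) = 0 \left(-1\right) \left(-390\right) = 0 \left(-390\right) = 0$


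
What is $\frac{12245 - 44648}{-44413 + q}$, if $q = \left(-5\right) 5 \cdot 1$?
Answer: $\frac{32403}{44438} \approx 0.72917$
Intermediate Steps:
$q = -25$ ($q = \left(-25\right) 1 = -25$)
$\frac{12245 - 44648}{-44413 + q} = \frac{12245 - 44648}{-44413 - 25} = - \frac{32403}{-44438} = \left(-32403\right) \left(- \frac{1}{44438}\right) = \frac{32403}{44438}$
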